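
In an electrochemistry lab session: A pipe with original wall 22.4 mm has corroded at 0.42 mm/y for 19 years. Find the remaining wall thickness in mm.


Remaining wall = original − CR × time
t = 22.4 − 0.42*19 = 22.4 − 7.98 = 14.42 mm

14.42 mm


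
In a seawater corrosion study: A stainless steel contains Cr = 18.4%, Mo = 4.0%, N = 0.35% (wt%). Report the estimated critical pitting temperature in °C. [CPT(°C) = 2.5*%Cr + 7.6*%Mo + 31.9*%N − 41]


Apply the ASTM G48 empirical CPT estimate: CPT(°C) = 2.5*%Cr + 7.6*%Mo + 31.9*%N − 41
2.5*18.4 = 46; 7.6*4.0 = 30.4; 31.9*0.35 = 11.165
CPT = 46 + 30.4 + 11.165 − 41 = 46.565 °C
Rounded to 0.1 °C: CPT ≈ 46.6 °C

46.6 °C


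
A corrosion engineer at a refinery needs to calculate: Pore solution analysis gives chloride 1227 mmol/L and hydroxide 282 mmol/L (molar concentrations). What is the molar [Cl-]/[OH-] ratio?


Threshold parameter = [Cl-] / [OH-] (molar basis; both in mmol/L, so units cancel)
Ratio = 1227 / 282 = 4.35

4.35


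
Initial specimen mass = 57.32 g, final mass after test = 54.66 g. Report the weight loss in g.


Weight loss = initial − final
WL = 57.32 − 54.66 = 2.66 g

2.66 g


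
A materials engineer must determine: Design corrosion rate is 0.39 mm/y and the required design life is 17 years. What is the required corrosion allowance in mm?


Corrosion allowance = CR × design life
CA = 0.39 * 17 = 6.63 mm

6.63 mm


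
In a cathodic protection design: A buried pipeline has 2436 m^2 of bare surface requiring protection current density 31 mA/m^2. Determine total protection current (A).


I = area * current density, then convert mA → A (÷1000)
I = 2436 * 31 / 1000 = 75.52 A

75.52 A


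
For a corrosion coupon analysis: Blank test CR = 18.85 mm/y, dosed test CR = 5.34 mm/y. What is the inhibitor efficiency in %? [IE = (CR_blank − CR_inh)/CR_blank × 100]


Apply the inhibitor-efficiency definition: IE = (CR_blank − CR_inh)/CR_blank × 100
IE = (18.85 − 5.34) / 18.85 × 100
IE = 13.51 / 18.85 × 100 = 71.7 %

71.7 %


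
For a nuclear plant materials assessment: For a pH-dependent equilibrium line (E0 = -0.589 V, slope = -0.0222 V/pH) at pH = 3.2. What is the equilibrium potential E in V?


Apply the Pourbaix line equation: E = E0 + slope*pH
E = -0.589 + (-0.0222)*3.2 = -0.589 + (-0.07104) = -0.66004 V
Rounded to 3 decimal places: E = -0.660 V

-0.660 V


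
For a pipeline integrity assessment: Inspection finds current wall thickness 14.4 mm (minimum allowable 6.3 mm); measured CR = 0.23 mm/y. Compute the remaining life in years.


Apply the remaining-life relation: RL = (t_current − t_min) / CR
RL = (14.4 − 6.3) / 0.23 = 8.1 / 0.23 = 35.2 years

35.2 years


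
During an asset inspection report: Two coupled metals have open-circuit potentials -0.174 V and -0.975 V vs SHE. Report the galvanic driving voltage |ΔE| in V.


Driving voltage is the absolute potential difference.
|ΔE| = |-0.174 − (-0.975)| = 0.801 V

0.801 V


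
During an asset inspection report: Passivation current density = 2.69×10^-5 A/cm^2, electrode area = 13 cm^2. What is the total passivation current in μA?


I = i_pass * A, then convert A → μA (×10^6)
I = 2.69×10^-5 * 13 * 10^6 = 349.7 μA

349.7 μA


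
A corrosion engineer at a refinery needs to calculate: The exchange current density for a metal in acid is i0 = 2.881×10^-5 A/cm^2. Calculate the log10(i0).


i0 = 2.881×10^-5 A/cm^2
log10(i0) = -4.54

-4.54


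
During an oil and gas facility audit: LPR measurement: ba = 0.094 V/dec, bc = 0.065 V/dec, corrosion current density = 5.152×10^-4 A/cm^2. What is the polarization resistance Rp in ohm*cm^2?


Apply the Stern-Geary equation: Rp = ba*bc / (2.303*icorr*(ba+bc))
ba*bc = 0.094*0.065 = 0.00611
ba+bc = 0.159; 2.303*icorr*(ba+bc) = 2.303*5.152×10^-4*0.159 = 1.8865439×10^-4
Rp = 0.00611 / 1.8865439×10^-4 = 32.39 ohm*cm^2

32.39 ohm*cm^2


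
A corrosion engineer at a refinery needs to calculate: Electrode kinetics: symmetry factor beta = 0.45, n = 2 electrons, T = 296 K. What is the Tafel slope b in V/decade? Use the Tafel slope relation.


Apply the Tafel slope relation: b = 2.303*R*T/(beta*n*F)
Numerator: 2.303 * 8.314 * 296 = 5667.55
Denominator: 0.45 * 2 * 96485 = 86836.5
b = 5667.55 / 86836.5 = 0.0653 V/decade

0.0653 V/decade


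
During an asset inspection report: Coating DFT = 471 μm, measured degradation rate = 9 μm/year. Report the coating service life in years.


Service life = thickness / degradation rate
Life = 471 / 9 = 52.3 years

52.3 years


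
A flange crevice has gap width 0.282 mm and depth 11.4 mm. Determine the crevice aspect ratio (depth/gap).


Aspect ratio = depth / gap
Ratio = 11.4 / 0.282 = 40.4

40.4


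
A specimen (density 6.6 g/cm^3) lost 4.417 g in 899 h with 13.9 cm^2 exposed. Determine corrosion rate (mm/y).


Apply the mm/y weight-loss relation: CR = 87600 * W / (D * A * T)
Numerator: 87600 * 4.417 = 386929.2
Denominator: 6.6 * 13.9 * 899 = 82474.26
CR = 386929.2 / 82474.26 = 4.69151 mm/y

4.69151 mm/y


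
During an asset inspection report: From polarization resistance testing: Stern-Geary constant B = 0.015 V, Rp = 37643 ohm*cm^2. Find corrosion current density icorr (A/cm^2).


Apply the Stern-Geary relation: icorr = B / Rp
icorr = 0.015 / 37643 = 3.985×10^-7 A/cm^2

3.985×10^-7 A/cm^2


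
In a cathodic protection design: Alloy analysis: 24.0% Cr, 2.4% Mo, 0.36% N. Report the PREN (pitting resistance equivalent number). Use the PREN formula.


Apply the PREN formula: PREN = Cr + 3.3*Mo + 16*N
PREN = 24.0 + 3.3*2.4 + 16*0.36
PREN = 24.0 + 7.92 + 5.76 = 37.68

37.68


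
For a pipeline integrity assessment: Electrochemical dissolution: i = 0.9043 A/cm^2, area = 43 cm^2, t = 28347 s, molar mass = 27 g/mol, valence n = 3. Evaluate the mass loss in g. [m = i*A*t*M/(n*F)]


Apply Faraday's law: m = i*A*t*M / (n*F)
Total charge passed Q = i*A*t = 0.9043*43*28347 = 1102270.2603 C
m = Q*M/(n*F) = 1102270.2603*27/(3*96485) = 102.8184 g

102.8184 g


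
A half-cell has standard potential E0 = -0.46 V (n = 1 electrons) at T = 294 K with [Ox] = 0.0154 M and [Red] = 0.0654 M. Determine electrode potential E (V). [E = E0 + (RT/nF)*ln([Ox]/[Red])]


Apply the Nernst equation: E = E0 + (RT/nF)*ln([Ox]/[Red])
Step 1: RT/nF = 8.314*294/(1*96485) = 0.02533364 V
Step 2: [Ox]/[Red] = 0.0154/0.0654 = 0.235474
Step 3: ln(0.235474) = -1.446155
Step 4: correction = 0.02533364 * -1.446155 = -0.0366 V
E = -0.46 + -0.0366 = -0.4966 V

-0.4966 V


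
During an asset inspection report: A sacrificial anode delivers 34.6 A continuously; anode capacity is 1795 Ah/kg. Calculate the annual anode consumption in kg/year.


Annual consumption = current * hours per year / capacity
Rate = 34.6 * 8760 / 1795 = 168.9 kg/year

168.9 kg/year


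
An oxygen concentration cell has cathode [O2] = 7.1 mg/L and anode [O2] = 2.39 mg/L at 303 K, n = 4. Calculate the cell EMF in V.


Apply the Nernst concentration-cell relation: E = (RT/nF)*ln(C_cathode/C_anode)
RT/nF = 8.314*303/(4*96485) = 0.00652729 V
ln(7.1/2.39) = 1.0888
E = 0.00652729 * 1.0888 = 0.00711 V

0.00711 V


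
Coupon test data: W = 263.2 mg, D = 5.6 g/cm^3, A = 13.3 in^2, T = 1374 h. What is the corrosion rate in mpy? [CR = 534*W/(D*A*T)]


Apply the mpy weight-loss relation: CR = 534 * W / (D * A * T)
Numerator: 534 * 263.2 = 140548.8
Denominator: 5.6 * 13.3 * 1374 = 102335.52
CR = 140548.8 / 102335.52 = 1.373 mpy

1.373 mpy


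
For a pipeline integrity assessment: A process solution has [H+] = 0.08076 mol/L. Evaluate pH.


pH = −log10[H+]
pH = −log10(0.08076) = 1.09

1.09


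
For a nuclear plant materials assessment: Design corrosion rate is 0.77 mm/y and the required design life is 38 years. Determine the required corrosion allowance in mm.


Corrosion allowance = CR × design life
CA = 0.77 * 38 = 29.26 mm

29.26 mm


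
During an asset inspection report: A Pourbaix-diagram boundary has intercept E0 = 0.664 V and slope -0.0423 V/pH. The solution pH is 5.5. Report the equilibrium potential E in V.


Apply the Pourbaix line equation: E = E0 + slope*pH
E = 0.664 + (-0.0423)*5.5 = 0.664 + (-0.23265) = 0.43135 V
Rounded to 4 decimal places: E = 0.4314 V

0.4314 V


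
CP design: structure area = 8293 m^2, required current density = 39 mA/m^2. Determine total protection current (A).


I = area * current density, then convert mA → A (÷1000)
I = 8293 * 39 / 1000 = 323.43 A

323.43 A


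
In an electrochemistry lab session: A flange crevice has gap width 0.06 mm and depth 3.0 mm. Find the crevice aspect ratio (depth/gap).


Aspect ratio = depth / gap
Ratio = 3.0 / 0.06 = 50.0

50.0


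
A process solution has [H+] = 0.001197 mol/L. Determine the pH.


pH = −log10[H+]
pH = −log10(0.001197) = 2.92

2.92


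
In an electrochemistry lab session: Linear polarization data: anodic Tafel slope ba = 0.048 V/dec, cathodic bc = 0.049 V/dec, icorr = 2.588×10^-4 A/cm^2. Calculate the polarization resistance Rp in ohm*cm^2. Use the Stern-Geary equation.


Apply the Stern-Geary equation: Rp = ba*bc / (2.303*icorr*(ba+bc))
ba*bc = 0.048*0.049 = 0.002352
ba+bc = 0.097; 2.303*icorr*(ba+bc) = 2.303*2.588×10^-4*0.097 = 5.7813591×10^-5
Rp = 0.002352 / 5.7813591×10^-5 = 40.68 ohm*cm^2

40.68 ohm*cm^2


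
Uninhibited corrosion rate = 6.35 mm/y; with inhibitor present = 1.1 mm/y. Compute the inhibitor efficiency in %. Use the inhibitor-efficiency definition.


Apply the inhibitor-efficiency definition: IE = (CR_blank − CR_inh)/CR_blank × 100
IE = (6.35 − 1.1) / 6.35 × 100
IE = 5.25 / 6.35 × 100 = 82.7 %

82.7 %


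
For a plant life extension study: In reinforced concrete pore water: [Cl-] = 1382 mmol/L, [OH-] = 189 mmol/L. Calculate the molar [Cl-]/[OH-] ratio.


Threshold parameter = [Cl-] / [OH-] (molar basis; both in mmol/L, so units cancel)
Ratio = 1382 / 189 = 7.31

7.31


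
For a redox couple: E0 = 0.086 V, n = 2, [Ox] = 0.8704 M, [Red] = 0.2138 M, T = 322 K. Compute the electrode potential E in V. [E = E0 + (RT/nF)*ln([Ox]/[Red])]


Apply the Nernst equation: E = E0 + (RT/nF)*ln([Ox]/[Red])
Step 1: RT/nF = 8.314*322/(2*96485) = 0.01387318 V
Step 2: [Ox]/[Red] = 0.8704/0.2138 = 4.071094
Step 3: ln(4.071094) = 1.403912
Step 4: correction = 0.01387318 * 1.403912 = 0.019 V
E = 0.086 + 0.019 = 0.105 V

0.105 V


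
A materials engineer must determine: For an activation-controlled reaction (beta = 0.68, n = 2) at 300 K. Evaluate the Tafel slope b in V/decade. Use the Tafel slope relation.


Apply the Tafel slope relation: b = 2.303*R*T/(beta*n*F)
Numerator: 2.303 * 8.314 * 300 = 5744.14
Denominator: 0.68 * 2 * 96485 = 131219.6
b = 5744.14 / 131219.6 = 0.044 V/decade

0.044 V/decade


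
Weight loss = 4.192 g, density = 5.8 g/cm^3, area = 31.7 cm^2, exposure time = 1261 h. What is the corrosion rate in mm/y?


Apply the mm/y weight-loss relation: CR = 87600 * W / (D * A * T)
Numerator: 87600 * 4.192 = 367219.2
Denominator: 5.8 * 31.7 * 1261 = 231847.46
CR = 367219.2 / 231847.46 = 1.5839 mm/y

1.5839 mm/y


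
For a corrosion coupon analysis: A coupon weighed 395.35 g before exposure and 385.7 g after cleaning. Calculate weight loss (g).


Weight loss = initial − final
WL = 395.35 − 385.7 = 9.65 g

9.65 g


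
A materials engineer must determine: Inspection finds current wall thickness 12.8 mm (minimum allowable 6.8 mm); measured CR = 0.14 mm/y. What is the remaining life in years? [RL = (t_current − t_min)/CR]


Apply the remaining-life relation: RL = (t_current − t_min) / CR
RL = (12.8 − 6.8) / 0.14 = 6.0 / 0.14 = 42.9 years

42.9 years


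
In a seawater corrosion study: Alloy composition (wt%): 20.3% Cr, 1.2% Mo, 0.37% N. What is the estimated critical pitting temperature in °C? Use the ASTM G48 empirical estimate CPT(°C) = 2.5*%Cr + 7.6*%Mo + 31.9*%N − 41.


Apply the ASTM G48 empirical CPT estimate: CPT(°C) = 2.5*%Cr + 7.6*%Mo + 31.9*%N − 41
2.5*20.3 = 50.75; 7.6*1.2 = 9.12; 31.9*0.37 = 11.803
CPT = 50.75 + 9.12 + 11.803 − 41 = 30.673 °C
Rounded to 0.1 °C: CPT ≈ 30.7 °C

30.7 °C


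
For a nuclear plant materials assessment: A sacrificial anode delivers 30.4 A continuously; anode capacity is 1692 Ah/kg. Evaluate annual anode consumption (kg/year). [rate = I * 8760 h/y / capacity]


Annual consumption = current * hours per year / capacity
Rate = 30.4 * 8760 / 1692 = 157.4 kg/year

157.4 kg/year


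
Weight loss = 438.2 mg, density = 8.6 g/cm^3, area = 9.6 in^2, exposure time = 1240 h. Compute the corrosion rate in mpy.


Apply the mpy weight-loss relation: CR = 534 * W / (D * A * T)
Numerator: 534 * 438.2 = 233998.8
Denominator: 8.6 * 9.6 * 1240 = 102374.4
CR = 233998.8 / 102374.4 = 2.28572 mpy

2.28572 mpy


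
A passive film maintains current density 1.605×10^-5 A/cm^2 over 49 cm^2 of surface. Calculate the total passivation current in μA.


I = i_pass * A, then convert A → μA (×10^6)
I = 1.605×10^-5 * 49 * 10^6 = 786.45 μA

786.45 μA


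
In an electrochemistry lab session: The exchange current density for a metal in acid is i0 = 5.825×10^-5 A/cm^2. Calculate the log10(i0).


i0 = 5.825×10^-5 A/cm^2
log10(i0) = -4.235

-4.235


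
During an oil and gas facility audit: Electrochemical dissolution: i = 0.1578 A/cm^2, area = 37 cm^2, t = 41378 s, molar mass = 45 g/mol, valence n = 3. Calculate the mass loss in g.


Apply Faraday's law: m = i*A*t*M / (n*F)
Total charge passed Q = i*A*t = 0.1578*37*41378 = 241589.5908 C
m = Q*M/(n*F) = 241589.5908*45/(3*96485) = 37.559 g

37.559 g


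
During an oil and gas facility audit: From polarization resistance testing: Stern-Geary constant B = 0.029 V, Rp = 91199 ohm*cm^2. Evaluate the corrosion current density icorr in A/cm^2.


Apply the Stern-Geary relation: icorr = B / Rp
icorr = 0.029 / 91199 = 3.18×10^-7 A/cm^2

3.18×10^-7 A/cm^2


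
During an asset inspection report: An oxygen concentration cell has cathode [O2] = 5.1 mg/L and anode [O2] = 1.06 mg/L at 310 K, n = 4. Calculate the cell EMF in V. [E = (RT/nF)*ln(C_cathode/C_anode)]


Apply the Nernst concentration-cell relation: E = (RT/nF)*ln(C_cathode/C_anode)
RT/nF = 8.314*310/(4*96485) = 0.00667808 V
ln(5.1/1.06) = 1.57097
E = 0.00667808 * 1.57097 = 0.01049 V

0.01049 V


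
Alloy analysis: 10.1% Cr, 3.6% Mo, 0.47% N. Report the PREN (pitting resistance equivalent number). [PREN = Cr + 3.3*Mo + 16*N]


Apply the PREN formula: PREN = Cr + 3.3*Mo + 16*N
PREN = 10.1 + 3.3*3.6 + 16*0.47
PREN = 10.1 + 11.88 + 7.52 = 29.5

29.5


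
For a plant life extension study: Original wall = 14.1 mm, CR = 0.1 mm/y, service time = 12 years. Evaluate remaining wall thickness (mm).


Remaining wall = original − CR × time
t = 14.1 − 0.1*12 = 14.1 − 1.2 = 12.9 mm

12.9 mm


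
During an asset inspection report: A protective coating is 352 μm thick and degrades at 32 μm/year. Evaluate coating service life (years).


Service life = thickness / degradation rate
Life = 352 / 32 = 11.0 years

11.0 years


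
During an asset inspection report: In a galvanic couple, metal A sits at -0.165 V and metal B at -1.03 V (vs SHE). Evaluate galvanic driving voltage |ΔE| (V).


Driving voltage is the absolute potential difference.
|ΔE| = |-0.165 − (-1.03)| = 0.865 V

0.865 V


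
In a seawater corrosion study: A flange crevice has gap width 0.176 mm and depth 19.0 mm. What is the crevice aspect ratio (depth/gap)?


Aspect ratio = depth / gap
Ratio = 19.0 / 0.176 = 108.0

108.0


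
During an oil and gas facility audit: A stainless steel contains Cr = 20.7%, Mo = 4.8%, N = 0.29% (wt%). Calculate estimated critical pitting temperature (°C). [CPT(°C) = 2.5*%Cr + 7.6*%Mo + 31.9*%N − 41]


Apply the ASTM G48 empirical CPT estimate: CPT(°C) = 2.5*%Cr + 7.6*%Mo + 31.9*%N − 41
2.5*20.7 = 51.75; 7.6*4.8 = 36.48; 31.9*0.29 = 9.251
CPT = 51.75 + 36.48 + 9.251 − 41 = 56.481 °C
Rounded to 0.1 °C: CPT ≈ 56.5 °C

56.5 °C


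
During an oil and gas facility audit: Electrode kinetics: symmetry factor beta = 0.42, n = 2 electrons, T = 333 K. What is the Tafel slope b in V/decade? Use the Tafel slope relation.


Apply the Tafel slope relation: b = 2.303*R*T/(beta*n*F)
Numerator: 2.303 * 8.314 * 333 = 6376.0
Denominator: 0.42 * 2 * 96485 = 81047.4
b = 6376.0 / 81047.4 = 0.079 V/decade

0.079 V/decade


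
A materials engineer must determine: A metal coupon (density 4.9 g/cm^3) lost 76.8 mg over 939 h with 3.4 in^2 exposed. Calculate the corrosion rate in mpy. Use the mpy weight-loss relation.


Apply the mpy weight-loss relation: CR = 534 * W / (D * A * T)
Numerator: 534 * 76.8 = 41011.2
Denominator: 4.9 * 3.4 * 939 = 15643.74
CR = 41011.2 / 15643.74 = 2.6216 mpy

2.6216 mpy


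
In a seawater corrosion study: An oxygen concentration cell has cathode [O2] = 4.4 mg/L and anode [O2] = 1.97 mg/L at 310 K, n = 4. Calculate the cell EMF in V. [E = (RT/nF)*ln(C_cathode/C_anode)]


Apply the Nernst concentration-cell relation: E = (RT/nF)*ln(C_cathode/C_anode)
RT/nF = 8.314*310/(4*96485) = 0.00667808 V
ln(4.4/1.97) = 0.80357
E = 0.00667808 * 0.80357 = 0.00537 V

0.00537 V


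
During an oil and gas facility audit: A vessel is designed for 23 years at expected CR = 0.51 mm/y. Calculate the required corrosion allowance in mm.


Corrosion allowance = CR × design life
CA = 0.51 * 23 = 11.73 mm

11.73 mm


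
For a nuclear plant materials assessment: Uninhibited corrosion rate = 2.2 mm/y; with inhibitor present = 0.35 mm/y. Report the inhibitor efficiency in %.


Apply the inhibitor-efficiency definition: IE = (CR_blank − CR_inh)/CR_blank × 100
IE = (2.2 − 0.35) / 2.2 × 100
IE = 1.85 / 2.2 × 100 = 84.1 %

84.1 %


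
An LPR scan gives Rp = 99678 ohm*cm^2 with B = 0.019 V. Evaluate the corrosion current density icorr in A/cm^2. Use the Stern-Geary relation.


Apply the Stern-Geary relation: icorr = B / Rp
icorr = 0.019 / 99678 = 1.906×10^-7 A/cm^2

1.906×10^-7 A/cm^2


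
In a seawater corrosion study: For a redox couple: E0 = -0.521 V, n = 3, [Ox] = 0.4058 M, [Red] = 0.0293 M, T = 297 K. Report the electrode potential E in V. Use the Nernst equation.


Apply the Nernst equation: E = E0 + (RT/nF)*ln([Ox]/[Red])
Step 1: RT/nF = 8.314*297/(3*96485) = 0.00853071 V
Step 2: [Ox]/[Red] = 0.4058/0.0293 = 13.849829
Step 3: ln(13.849829) = 2.628273
Step 4: correction = 0.00853071 * 2.628273 = 0.0224 V
E = -0.521 + 0.0224 = -0.4986 V

-0.4986 V


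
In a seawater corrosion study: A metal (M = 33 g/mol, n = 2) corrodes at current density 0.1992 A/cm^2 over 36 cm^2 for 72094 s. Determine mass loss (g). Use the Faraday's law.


Apply Faraday's law: m = i*A*t*M / (n*F)
Total charge passed Q = i*A*t = 0.1992*36*72094 = 517000.4928 C
m = Q*M/(n*F) = 517000.4928*33/(2*96485) = 88.413 g

88.413 g


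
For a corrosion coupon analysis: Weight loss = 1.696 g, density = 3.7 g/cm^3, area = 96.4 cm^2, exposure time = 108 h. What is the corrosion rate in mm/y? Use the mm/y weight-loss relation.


Apply the mm/y weight-loss relation: CR = 87600 * W / (D * A * T)
Numerator: 87600 * 1.696 = 148569.6
Denominator: 3.7 * 96.4 * 108 = 38521.44
CR = 148569.6 / 38521.44 = 3.8568 mm/y

3.8568 mm/y


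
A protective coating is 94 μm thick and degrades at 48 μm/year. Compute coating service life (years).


Service life = thickness / degradation rate
Life = 94 / 48 = 2.0 years

2.0 years


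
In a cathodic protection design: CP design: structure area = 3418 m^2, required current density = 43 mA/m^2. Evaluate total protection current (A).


I = area * current density, then convert mA → A (÷1000)
I = 3418 * 43 / 1000 = 146.97 A

146.97 A


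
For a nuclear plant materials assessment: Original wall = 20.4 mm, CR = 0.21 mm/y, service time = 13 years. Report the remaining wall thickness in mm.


Remaining wall = original − CR × time
t = 20.4 − 0.21*13 = 20.4 − 2.73 = 17.67 mm

17.67 mm


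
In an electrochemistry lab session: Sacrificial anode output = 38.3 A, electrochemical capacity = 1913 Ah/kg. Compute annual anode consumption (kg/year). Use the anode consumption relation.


Annual consumption = current * hours per year / capacity
Rate = 38.3 * 8760 / 1913 = 175.4 kg/year

175.4 kg/year


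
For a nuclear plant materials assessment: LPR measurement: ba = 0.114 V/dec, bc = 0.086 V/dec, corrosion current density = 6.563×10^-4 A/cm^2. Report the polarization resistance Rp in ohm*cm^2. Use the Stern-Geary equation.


Apply the Stern-Geary equation: Rp = ba*bc / (2.303*icorr*(ba+bc))
ba*bc = 0.114*0.086 = 0.009804
ba+bc = 0.2; 2.303*icorr*(ba+bc) = 2.303*6.563×10^-4*0.2 = 3.0229178×10^-4
Rp = 0.009804 / 3.0229178×10^-4 = 32.43 ohm*cm^2

32.43 ohm*cm^2


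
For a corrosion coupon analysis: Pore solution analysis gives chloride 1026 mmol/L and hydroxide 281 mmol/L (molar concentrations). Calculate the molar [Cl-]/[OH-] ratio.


Threshold parameter = [Cl-] / [OH-] (molar basis; both in mmol/L, so units cancel)
Ratio = 1026 / 281 = 3.65

3.65


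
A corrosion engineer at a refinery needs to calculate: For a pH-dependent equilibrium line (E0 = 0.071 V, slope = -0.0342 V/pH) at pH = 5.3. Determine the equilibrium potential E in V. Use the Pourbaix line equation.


Apply the Pourbaix line equation: E = E0 + slope*pH
E = 0.071 + (-0.0342)*5.3 = 0.071 + (-0.18126) = -0.11026 V
Rounded to 3 decimal places: E = -0.110 V

-0.110 V


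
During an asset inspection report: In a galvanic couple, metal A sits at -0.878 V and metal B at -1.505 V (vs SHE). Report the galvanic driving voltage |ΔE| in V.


Driving voltage is the absolute potential difference.
|ΔE| = |-0.878 − (-1.505)| = 0.627 V

0.627 V


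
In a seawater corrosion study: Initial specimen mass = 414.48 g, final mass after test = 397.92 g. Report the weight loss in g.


Weight loss = initial − final
WL = 414.48 − 397.92 = 16.56 g

16.56 g


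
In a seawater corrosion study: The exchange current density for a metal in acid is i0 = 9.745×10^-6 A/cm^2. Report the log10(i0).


i0 = 9.745×10^-6 A/cm^2
log10(i0) = -5.011

-5.011


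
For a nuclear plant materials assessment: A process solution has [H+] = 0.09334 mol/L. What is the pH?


pH = −log10[H+]
pH = −log10(0.09334) = 1.03

1.03


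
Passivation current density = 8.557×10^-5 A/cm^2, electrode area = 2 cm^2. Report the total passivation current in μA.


I = i_pass * A, then convert A → μA (×10^6)
I = 8.557×10^-5 * 2 * 10^6 = 171.14 μA

171.14 μA


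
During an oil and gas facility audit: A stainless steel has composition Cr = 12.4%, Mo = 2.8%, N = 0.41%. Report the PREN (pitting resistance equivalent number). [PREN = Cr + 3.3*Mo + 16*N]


Apply the PREN formula: PREN = Cr + 3.3*Mo + 16*N
PREN = 12.4 + 3.3*2.8 + 16*0.41
PREN = 12.4 + 9.24 + 6.56 = 28.2

28.2


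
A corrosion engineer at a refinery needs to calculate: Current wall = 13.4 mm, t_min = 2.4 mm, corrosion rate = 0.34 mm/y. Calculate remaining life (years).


Apply the remaining-life relation: RL = (t_current − t_min) / CR
RL = (13.4 − 2.4) / 0.34 = 11.0 / 0.34 = 32.4 years

32.4 years


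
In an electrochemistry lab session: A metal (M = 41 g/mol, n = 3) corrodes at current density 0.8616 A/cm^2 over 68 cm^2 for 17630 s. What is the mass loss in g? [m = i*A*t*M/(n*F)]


Apply Faraday's law: m = i*A*t*M / (n*F)
Total charge passed Q = i*A*t = 0.8616*68*17630 = 1032920.544 C
m = Q*M/(n*F) = 1032920.544*41/(3*96485) = 146.30855 g

146.30855 g


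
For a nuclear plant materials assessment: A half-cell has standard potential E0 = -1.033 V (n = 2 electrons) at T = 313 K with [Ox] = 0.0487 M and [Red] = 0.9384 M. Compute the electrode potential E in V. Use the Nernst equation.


Apply the Nernst equation: E = E0 + (RT/nF)*ln([Ox]/[Red])
Step 1: RT/nF = 8.314*313/(2*96485) = 0.01348542 V
Step 2: [Ox]/[Red] = 0.0487/0.9384 = 0.051897
Step 3: ln(0.051897) = -2.958494
Step 4: correction = 0.01348542 * -2.958494 = -0.04 V
E = -1.033 + -0.04 = -1.073 V

-1.073 V


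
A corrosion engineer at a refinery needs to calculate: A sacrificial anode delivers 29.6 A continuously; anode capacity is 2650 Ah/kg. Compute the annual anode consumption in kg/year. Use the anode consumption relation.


Annual consumption = current * hours per year / capacity
Rate = 29.6 * 8760 / 2650 = 97.8 kg/year

97.8 kg/year


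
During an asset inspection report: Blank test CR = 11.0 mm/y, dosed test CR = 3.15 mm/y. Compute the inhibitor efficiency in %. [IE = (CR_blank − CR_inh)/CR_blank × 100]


Apply the inhibitor-efficiency definition: IE = (CR_blank − CR_inh)/CR_blank × 100
IE = (11.0 − 3.15) / 11.0 × 100
IE = 7.85 / 11.0 × 100 = 71.4 %

71.4 %


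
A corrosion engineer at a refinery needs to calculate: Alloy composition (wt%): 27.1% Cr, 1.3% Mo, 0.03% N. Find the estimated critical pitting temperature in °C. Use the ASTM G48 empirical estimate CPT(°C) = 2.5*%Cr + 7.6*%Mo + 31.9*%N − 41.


Apply the ASTM G48 empirical CPT estimate: CPT(°C) = 2.5*%Cr + 7.6*%Mo + 31.9*%N − 41
2.5*27.1 = 67.75; 7.6*1.3 = 9.88; 31.9*0.03 = 0.957
CPT = 67.75 + 9.88 + 0.957 − 41 = 37.587 °C
Rounded to 0.1 °C: CPT ≈ 37.6 °C

37.6 °C


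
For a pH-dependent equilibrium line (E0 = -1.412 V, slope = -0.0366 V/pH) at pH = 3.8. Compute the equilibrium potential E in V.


Apply the Pourbaix line equation: E = E0 + slope*pH
E = -1.412 + (-0.0366)*3.8 = -1.412 + (-0.13908) = -1.55108 V
Rounded to 4 decimal places: E = -1.5511 V

-1.5511 V


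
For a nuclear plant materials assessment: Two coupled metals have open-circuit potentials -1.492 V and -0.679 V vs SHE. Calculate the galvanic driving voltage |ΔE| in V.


Driving voltage is the absolute potential difference.
|ΔE| = |-1.492 − (-0.679)| = 0.813 V

0.813 V


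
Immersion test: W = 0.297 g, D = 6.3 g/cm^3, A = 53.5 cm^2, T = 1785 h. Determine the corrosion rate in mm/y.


Apply the mm/y weight-loss relation: CR = 87600 * W / (D * A * T)
Numerator: 87600 * 0.297 = 26017.2
Denominator: 6.3 * 53.5 * 1785 = 601634.25
CR = 26017.2 / 601634.25 = 0.043244 mm/y

0.043244 mm/y


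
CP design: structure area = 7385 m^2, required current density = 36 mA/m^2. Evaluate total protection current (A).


I = area * current density, then convert mA → A (÷1000)
I = 7385 * 36 / 1000 = 265.86 A

265.86 A


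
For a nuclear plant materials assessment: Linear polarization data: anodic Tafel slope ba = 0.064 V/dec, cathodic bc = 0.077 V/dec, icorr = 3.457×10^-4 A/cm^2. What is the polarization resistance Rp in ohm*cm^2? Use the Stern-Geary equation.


Apply the Stern-Geary equation: Rp = ba*bc / (2.303*icorr*(ba+bc))
ba*bc = 0.064*0.077 = 0.004928
ba+bc = 0.141; 2.303*icorr*(ba+bc) = 2.303*3.457×10^-4*0.141 = 1.1225674×10^-4
Rp = 0.004928 / 1.1225674×10^-4 = 43.9 ohm*cm^2

43.9 ohm*cm^2


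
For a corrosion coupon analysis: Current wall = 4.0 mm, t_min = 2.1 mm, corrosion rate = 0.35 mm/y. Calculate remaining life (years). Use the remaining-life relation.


Apply the remaining-life relation: RL = (t_current − t_min) / CR
RL = (4.0 − 2.1) / 0.35 = 1.9 / 0.35 = 5.4 years

5.4 years


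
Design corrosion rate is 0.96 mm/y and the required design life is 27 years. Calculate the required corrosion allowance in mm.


Corrosion allowance = CR × design life
CA = 0.96 * 27 = 25.92 mm

25.92 mm


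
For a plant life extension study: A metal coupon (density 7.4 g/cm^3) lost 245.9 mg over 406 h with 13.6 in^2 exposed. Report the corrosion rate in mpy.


Apply the mpy weight-loss relation: CR = 534 * W / (D * A * T)
Numerator: 534 * 245.9 = 131310.6
Denominator: 7.4 * 13.6 * 406 = 40859.84
CR = 131310.6 / 40859.84 = 3.2137 mpy

3.2137 mpy


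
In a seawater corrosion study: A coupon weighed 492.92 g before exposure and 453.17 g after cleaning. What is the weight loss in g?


Weight loss = initial − final
WL = 492.92 − 453.17 = 39.75 g

39.75 g


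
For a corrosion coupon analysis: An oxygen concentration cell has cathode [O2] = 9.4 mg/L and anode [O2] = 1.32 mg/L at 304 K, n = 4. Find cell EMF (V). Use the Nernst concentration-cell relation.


Apply the Nernst concentration-cell relation: E = (RT/nF)*ln(C_cathode/C_anode)
RT/nF = 8.314*304/(4*96485) = 0.00654883 V
ln(9.4/1.32) = 1.96308
E = 0.00654883 * 1.96308 = 0.01286 V

0.01286 V


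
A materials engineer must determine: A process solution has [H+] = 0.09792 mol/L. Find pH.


pH = −log10[H+]
pH = −log10(0.09792) = 1.01

1.01


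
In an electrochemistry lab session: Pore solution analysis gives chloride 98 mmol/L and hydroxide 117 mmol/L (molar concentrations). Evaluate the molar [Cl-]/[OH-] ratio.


Threshold parameter = [Cl-] / [OH-] (molar basis; both in mmol/L, so units cancel)
Ratio = 98 / 117 = 0.84

0.84


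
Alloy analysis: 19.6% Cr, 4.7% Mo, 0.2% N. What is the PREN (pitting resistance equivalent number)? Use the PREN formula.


Apply the PREN formula: PREN = Cr + 3.3*Mo + 16*N
PREN = 19.6 + 3.3*4.7 + 16*0.2
PREN = 19.6 + 15.51 + 3.2 = 38.31

38.31


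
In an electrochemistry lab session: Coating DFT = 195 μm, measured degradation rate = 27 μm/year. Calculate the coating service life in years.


Service life = thickness / degradation rate
Life = 195 / 27 = 7.2 years

7.2 years


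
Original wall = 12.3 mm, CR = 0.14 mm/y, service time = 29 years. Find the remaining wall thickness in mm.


Remaining wall = original − CR × time
t = 12.3 − 0.14*29 = 12.3 − 4.06 = 8.24 mm

8.24 mm


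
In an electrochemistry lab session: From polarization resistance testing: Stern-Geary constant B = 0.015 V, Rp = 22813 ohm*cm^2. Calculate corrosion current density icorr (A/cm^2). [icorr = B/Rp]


Apply the Stern-Geary relation: icorr = B / Rp
icorr = 0.015 / 22813 = 6.575×10^-7 A/cm^2

6.575×10^-7 A/cm^2


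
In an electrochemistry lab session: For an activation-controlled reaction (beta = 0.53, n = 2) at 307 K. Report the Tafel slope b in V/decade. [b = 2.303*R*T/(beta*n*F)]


Apply the Tafel slope relation: b = 2.303*R*T/(beta*n*F)
Numerator: 2.303 * 8.314 * 307 = 5878.17
Denominator: 0.53 * 2 * 96485 = 102274.1
b = 5878.17 / 102274.1 = 0.0575 V/decade

0.0575 V/decade


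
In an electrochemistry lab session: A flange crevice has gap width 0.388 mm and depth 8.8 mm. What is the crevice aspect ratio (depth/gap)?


Aspect ratio = depth / gap
Ratio = 8.8 / 0.388 = 22.7

22.7


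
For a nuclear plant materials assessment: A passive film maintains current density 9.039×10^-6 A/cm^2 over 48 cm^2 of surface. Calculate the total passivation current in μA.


I = i_pass * A, then convert A → μA (×10^6)
I = 9.039×10^-6 * 48 * 10^6 = 433.87 μA

433.87 μA


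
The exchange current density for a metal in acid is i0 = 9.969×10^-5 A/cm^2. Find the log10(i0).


i0 = 9.969×10^-5 A/cm^2
log10(i0) = -4.001

-4.001


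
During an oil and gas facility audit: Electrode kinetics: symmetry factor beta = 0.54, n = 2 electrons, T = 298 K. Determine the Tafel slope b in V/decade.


Apply the Tafel slope relation: b = 2.303*R*T/(beta*n*F)
Numerator: 2.303 * 8.314 * 298 = 5705.85
Denominator: 0.54 * 2 * 96485 = 104203.8
b = 5705.85 / 104203.8 = 0.055 V/decade

0.055 V/decade


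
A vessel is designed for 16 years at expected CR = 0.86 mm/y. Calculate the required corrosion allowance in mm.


Corrosion allowance = CR × design life
CA = 0.86 * 16 = 13.76 mm

13.76 mm


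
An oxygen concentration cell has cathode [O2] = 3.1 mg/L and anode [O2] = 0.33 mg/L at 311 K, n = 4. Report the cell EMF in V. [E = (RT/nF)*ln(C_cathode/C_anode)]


Apply the Nernst concentration-cell relation: E = (RT/nF)*ln(C_cathode/C_anode)
RT/nF = 8.314*311/(4*96485) = 0.00669963 V
ln(3.1/0.33) = 2.24006
E = 0.00669963 * 2.24006 = 0.01501 V

0.01501 V


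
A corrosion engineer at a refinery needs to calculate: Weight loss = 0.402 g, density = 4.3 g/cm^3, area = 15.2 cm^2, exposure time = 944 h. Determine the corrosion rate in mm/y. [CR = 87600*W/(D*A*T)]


Apply the mm/y weight-loss relation: CR = 87600 * W / (D * A * T)
Numerator: 87600 * 0.402 = 35215.2
Denominator: 4.3 * 15.2 * 944 = 61699.84
CR = 35215.2 / 61699.84 = 0.57075 mm/y

0.57075 mm/y


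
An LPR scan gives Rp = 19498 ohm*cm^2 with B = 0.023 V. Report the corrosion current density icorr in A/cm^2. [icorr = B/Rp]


Apply the Stern-Geary relation: icorr = B / Rp
icorr = 0.023 / 19498 = 1.18×10^-6 A/cm^2

1.18×10^-6 A/cm^2


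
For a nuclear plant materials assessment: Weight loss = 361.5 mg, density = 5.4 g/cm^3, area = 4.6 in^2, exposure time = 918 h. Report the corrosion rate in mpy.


Apply the mpy weight-loss relation: CR = 534 * W / (D * A * T)
Numerator: 534 * 361.5 = 193041.0
Denominator: 5.4 * 4.6 * 918 = 22803.12
CR = 193041.0 / 22803.12 = 8.4656 mpy

8.4656 mpy


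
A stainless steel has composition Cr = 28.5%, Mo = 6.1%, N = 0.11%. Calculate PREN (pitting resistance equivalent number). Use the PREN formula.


Apply the PREN formula: PREN = Cr + 3.3*Mo + 16*N
PREN = 28.5 + 3.3*6.1 + 16*0.11
PREN = 28.5 + 20.13 + 1.76 = 50.39

50.39


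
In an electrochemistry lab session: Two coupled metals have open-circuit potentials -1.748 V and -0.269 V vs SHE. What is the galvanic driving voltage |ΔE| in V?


Driving voltage is the absolute potential difference.
|ΔE| = |-1.748 − (-0.269)| = 1.479 V

1.479 V


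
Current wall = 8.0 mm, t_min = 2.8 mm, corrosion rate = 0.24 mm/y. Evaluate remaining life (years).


Apply the remaining-life relation: RL = (t_current − t_min) / CR
RL = (8.0 − 2.8) / 0.24 = 5.2 / 0.24 = 21.7 years

21.7 years


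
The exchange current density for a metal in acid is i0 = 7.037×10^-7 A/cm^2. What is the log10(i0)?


i0 = 7.037×10^-7 A/cm^2
log10(i0) = -6.153

-6.153


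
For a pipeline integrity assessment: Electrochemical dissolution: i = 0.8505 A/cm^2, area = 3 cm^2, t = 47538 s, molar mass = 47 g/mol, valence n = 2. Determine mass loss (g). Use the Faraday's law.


Apply Faraday's law: m = i*A*t*M / (n*F)
Total charge passed Q = i*A*t = 0.8505*3*47538 = 121293.207 C
m = Q*M/(n*F) = 121293.207*47/(2*96485) = 29.542 g

29.542 g


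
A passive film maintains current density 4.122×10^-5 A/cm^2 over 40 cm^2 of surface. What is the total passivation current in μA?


I = i_pass * A, then convert A → μA (×10^6)
I = 4.122×10^-5 * 40 * 10^6 = 1648.8 μA

1648.8 μA


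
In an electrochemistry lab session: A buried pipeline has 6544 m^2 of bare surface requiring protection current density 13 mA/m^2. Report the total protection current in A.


I = area * current density, then convert mA → A (÷1000)
I = 6544 * 13 / 1000 = 85.07 A

85.07 A


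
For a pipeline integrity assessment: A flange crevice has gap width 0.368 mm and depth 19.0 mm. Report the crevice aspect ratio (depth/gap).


Aspect ratio = depth / gap
Ratio = 19.0 / 0.368 = 51.6

51.6


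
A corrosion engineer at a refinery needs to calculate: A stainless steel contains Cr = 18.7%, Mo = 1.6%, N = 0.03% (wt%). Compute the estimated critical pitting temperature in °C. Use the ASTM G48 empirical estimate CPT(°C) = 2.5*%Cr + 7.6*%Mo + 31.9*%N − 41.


Apply the ASTM G48 empirical CPT estimate: CPT(°C) = 2.5*%Cr + 7.6*%Mo + 31.9*%N − 41
2.5*18.7 = 46.75; 7.6*1.6 = 12.16; 31.9*0.03 = 0.957
CPT = 46.75 + 12.16 + 0.957 − 41 = 18.867 °C
Rounded to 0.1 °C: CPT ≈ 18.9 °C

18.9 °C


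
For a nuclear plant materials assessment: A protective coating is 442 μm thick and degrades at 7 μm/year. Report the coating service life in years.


Service life = thickness / degradation rate
Life = 442 / 7 = 63.1 years

63.1 years


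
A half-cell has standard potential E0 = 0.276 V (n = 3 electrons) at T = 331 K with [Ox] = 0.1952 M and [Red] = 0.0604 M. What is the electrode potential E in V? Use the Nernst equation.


Apply the Nernst equation: E = E0 + (RT/nF)*ln([Ox]/[Red])
Step 1: RT/nF = 8.314*331/(3*96485) = 0.00950729 V
Step 2: [Ox]/[Red] = 0.1952/0.0604 = 3.231788
Step 3: ln(3.231788) = 1.173036
Step 4: correction = 0.00950729 * 1.173036 = 0.011 V
E = 0.276 + 0.011 = 0.287 V

0.287 V


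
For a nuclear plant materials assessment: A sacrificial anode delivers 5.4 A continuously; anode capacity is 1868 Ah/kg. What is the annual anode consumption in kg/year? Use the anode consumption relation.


Annual consumption = current * hours per year / capacity
Rate = 5.4 * 8760 / 1868 = 25.3 kg/year

25.3 kg/year


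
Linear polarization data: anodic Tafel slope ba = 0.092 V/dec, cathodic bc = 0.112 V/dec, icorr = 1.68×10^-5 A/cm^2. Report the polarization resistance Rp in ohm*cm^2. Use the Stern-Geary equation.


Apply the Stern-Geary equation: Rp = ba*bc / (2.303*icorr*(ba+bc))
ba*bc = 0.092*0.112 = 0.010304
ba+bc = 0.204; 2.303*icorr*(ba+bc) = 2.303*1.68×10^-5*0.204 = 7.8928416×10^-6
Rp = 0.010304 / 7.8928416×10^-6 = 1305.49 ohm*cm^2

1305.49 ohm*cm^2


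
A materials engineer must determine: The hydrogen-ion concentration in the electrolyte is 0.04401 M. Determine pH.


pH = −log10[H+]
pH = −log10(0.04401) = 1.36

1.36


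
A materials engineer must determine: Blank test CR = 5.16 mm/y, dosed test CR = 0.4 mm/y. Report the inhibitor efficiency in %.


Apply the inhibitor-efficiency definition: IE = (CR_blank − CR_inh)/CR_blank × 100
IE = (5.16 − 0.4) / 5.16 × 100
IE = 4.76 / 5.16 × 100 = 92.2 %

92.2 %


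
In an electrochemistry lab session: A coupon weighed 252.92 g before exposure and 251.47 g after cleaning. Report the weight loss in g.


Weight loss = initial − final
WL = 252.92 − 251.47 = 1.45 g

1.45 g


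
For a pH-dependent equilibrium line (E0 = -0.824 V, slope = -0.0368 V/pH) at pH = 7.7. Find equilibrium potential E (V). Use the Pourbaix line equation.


Apply the Pourbaix line equation: E = E0 + slope*pH
E = -0.824 + (-0.0368)*7.7 = -0.824 + (-0.28336) = -1.10736 V
Rounded to 3 decimal places: E = -1.107 V

-1.107 V


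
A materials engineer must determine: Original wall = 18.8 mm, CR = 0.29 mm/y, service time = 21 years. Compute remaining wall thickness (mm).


Remaining wall = original − CR × time
t = 18.8 − 0.29*21 = 18.8 − 6.09 = 12.71 mm

12.71 mm


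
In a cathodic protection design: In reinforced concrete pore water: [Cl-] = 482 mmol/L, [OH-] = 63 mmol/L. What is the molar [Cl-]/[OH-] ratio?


Threshold parameter = [Cl-] / [OH-] (molar basis; both in mmol/L, so units cancel)
Ratio = 482 / 63 = 7.65

7.65


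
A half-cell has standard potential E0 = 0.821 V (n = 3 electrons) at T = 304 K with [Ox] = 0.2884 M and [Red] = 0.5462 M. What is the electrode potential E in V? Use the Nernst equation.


Apply the Nernst equation: E = E0 + (RT/nF)*ln([Ox]/[Red])
Step 1: RT/nF = 8.314*304/(3*96485) = 0.00873178 V
Step 2: [Ox]/[Red] = 0.2884/0.5462 = 0.528012
Step 3: ln(0.528012) = -0.638636
Step 4: correction = 0.00873178 * -0.638636 = -0.0056 V
E = 0.821 + -0.0056 = 0.8154 V

0.8154 V


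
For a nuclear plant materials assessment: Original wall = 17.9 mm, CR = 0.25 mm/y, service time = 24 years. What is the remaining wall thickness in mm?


Remaining wall = original − CR × time
t = 17.9 − 0.25*24 = 17.9 − 6.0 = 11.9 mm

11.9 mm


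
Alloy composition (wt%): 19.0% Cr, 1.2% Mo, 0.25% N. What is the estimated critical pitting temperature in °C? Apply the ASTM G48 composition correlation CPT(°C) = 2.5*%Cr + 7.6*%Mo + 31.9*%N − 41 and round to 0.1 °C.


Apply the ASTM G48 empirical CPT estimate: CPT(°C) = 2.5*%Cr + 7.6*%Mo + 31.9*%N − 41
2.5*19.0 = 47.5; 7.6*1.2 = 9.12; 31.9*0.25 = 7.975
CPT = 47.5 + 9.12 + 7.975 − 41 = 23.595 °C
Rounded to 0.1 °C: CPT ≈ 23.6 °C

23.6 °C


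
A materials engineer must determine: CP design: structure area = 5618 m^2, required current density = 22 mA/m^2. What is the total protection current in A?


I = area * current density, then convert mA → A (÷1000)
I = 5618 * 22 / 1000 = 123.6 A

123.6 A
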